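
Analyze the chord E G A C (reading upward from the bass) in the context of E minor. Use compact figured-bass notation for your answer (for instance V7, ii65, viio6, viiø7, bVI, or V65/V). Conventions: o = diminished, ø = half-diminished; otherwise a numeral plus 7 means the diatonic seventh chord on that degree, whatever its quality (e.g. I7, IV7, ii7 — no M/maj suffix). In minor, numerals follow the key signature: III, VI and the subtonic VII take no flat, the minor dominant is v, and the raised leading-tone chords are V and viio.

Stacked in thirds the chord is A-C-E-G: a minor seventh chord on A.
A is scale degree 4 in E minor, and a minor seventh chord on that degree is written iv7.
With E in the bass the chord is in second inversion, so the figured bass is 43.

iv43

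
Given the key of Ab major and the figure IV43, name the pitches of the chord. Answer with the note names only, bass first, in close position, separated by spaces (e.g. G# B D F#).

Ab C Db F

The numeral's case and figure indicate a major seventh chord. In Ab major its root, the subdominant, is Db.
Stacking thirds from Db gives Db-F-Ab-C.
The figured bass 43 indicates second inversion, placing the fifth (Ab) in the bass: Ab-C-Db-F.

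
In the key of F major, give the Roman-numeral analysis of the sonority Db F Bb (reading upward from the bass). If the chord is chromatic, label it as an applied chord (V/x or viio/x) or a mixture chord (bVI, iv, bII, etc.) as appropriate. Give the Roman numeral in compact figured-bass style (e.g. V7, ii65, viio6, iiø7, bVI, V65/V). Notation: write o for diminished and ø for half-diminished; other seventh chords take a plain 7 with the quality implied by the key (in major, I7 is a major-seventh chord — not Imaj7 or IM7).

iv6

The pitches Bb-Db-F form a minor triad rooted on Bb.
Bb is the fourth degree of F major. This is the minor subdominant, borrowed from the parallel minor.
With Db in the bass the chord is in first inversion, so the figured bass is 6.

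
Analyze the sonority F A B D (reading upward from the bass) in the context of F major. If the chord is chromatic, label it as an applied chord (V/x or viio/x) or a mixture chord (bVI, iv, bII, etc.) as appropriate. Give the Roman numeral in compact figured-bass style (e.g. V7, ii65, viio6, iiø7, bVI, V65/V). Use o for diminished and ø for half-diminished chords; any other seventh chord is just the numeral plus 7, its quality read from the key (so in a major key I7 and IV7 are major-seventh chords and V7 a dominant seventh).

viiø43/V

Stacked in thirds the chord is B-D-F-A: a half-diminished seventh chord on B.
B sits a half step below C (V in F major); a diminished chord there is the applied leading-tone chord of V.
With F in the bass the chord is in second inversion, so the figured bass is 43.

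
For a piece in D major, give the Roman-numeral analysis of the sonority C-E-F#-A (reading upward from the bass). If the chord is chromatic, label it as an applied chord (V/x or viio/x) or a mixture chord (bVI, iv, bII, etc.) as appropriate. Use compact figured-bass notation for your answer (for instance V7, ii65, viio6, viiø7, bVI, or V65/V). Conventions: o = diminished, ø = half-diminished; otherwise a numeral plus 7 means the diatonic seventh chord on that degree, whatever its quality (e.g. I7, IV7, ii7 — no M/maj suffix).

viiø43/IV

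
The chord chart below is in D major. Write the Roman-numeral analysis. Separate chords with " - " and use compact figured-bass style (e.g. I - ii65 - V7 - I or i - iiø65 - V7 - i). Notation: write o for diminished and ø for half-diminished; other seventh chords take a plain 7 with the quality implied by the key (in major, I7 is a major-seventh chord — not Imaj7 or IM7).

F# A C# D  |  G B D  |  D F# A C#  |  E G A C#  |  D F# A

F#-A-C#-D: major seventh chord on D = scale degree 1 → I65.
G-B-D has root G, degree 4 in D major, so IV.
D-F#-A-C#: major seventh chord on D = scale degree 1 → I7.
E-G-A-C# has root A, degree 5 in D major, so V43.
D-F#-A: root D is the tonic; major triad there is I.

I65 - IV - I7 - V43 - I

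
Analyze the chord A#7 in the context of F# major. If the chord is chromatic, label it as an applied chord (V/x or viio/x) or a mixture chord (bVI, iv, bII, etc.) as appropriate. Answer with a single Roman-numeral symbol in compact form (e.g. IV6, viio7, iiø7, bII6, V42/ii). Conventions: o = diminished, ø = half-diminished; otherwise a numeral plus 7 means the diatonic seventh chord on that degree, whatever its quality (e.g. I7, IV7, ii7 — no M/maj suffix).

Stacked in thirds the chord is A#-C##-E#-G#: a dominant seventh chord on A#.
A# is not a diatonic chord root with this quality in F# major, but it lies a perfect fifth above D# (vi), so the chord functions as an applied dominant of vi.

V7/vi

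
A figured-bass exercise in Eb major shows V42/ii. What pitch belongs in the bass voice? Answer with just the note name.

Bb

The applied chord V42/ii is rooted on C: C-E-G-Bb.
The figure 42 means third inversion — the seventh is in the bass.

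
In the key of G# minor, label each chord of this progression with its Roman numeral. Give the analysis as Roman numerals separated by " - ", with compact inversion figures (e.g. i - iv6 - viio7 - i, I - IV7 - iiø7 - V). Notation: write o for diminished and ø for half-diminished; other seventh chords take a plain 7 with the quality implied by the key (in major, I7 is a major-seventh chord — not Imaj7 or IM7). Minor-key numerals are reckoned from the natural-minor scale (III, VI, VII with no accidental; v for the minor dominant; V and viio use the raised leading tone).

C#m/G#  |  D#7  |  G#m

iv64 - V7 - i

C#m/G# has root C#, degree 4 in G# minor, so iv64.
D#7: dominant seventh chord on D# = scale degree 5 → V7.
G#m has root G#, degree 1 in G# minor, so i.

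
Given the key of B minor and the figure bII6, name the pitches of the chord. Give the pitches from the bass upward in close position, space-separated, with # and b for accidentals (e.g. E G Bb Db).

E G C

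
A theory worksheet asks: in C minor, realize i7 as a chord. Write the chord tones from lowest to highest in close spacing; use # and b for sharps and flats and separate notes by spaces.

C Eb G Bb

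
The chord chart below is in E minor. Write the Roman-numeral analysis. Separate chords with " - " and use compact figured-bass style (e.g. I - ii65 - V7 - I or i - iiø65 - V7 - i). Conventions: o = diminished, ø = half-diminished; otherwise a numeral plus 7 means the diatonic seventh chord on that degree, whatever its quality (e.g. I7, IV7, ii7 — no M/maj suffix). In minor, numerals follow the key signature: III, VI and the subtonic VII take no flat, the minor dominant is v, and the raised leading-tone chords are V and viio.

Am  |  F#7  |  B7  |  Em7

Am: minor triad on A = scale degree 4 → iv.
F#7: chromatic; F# is V of V, so V7/V.
B7: dominant seventh chord on B = scale degree 5 → V7.
Em7: minor seventh chord on E = scale degree 1 → i7.

iv - V7/V - V7 - i7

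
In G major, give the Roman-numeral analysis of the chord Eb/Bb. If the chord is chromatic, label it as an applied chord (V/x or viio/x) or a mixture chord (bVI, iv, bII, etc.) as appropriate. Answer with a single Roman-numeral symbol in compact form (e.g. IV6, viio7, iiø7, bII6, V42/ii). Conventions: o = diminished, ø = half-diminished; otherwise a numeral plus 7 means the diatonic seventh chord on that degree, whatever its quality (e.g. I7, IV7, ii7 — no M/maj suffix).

The pitches Eb-G-Bb form a major triad rooted on Eb.
Eb is the lowered sixth degree of G major (diatonic 6 would be E). This is a major triad on the lowered sixth degree, borrowed from the parallel minor.
With Bb in the bass the chord is in second inversion, so the figured bass is 64.

bVI64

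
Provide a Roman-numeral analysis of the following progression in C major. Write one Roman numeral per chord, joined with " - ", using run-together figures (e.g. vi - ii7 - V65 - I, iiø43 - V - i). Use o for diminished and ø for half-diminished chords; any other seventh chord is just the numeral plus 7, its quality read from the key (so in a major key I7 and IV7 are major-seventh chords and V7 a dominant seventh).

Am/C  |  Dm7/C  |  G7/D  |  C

vi6 - ii42 - V43 - I

Am/C has root A, degree 6 in C major, so vi6.
Dm7/C: root D is the supertonic; minor seventh chord there is ii42.
G7/D: dominant seventh chord on G = scale degree 5 → V43.
C has root C, degree 1 in C major, so I.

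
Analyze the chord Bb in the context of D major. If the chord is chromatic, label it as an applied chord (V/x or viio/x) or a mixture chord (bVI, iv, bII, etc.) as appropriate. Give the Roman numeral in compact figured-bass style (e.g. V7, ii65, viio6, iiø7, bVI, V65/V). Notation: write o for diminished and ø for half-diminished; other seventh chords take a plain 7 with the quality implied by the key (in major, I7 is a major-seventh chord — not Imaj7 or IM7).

bVI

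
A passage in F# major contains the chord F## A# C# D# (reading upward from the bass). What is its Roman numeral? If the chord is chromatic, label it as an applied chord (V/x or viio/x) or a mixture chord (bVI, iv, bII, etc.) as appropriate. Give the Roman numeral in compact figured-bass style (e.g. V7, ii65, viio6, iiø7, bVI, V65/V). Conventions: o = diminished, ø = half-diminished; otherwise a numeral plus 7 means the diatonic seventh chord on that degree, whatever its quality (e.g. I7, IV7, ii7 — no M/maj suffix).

V65/ii

The pitches D#-F##-A#-C# form a dominant seventh chord rooted on D#.
D# is not a diatonic chord root with this quality in F# major, but it lies a perfect fifth above G# (ii), so the chord functions as an applied dominant of ii.
With F## in the bass the chord is in first inversion, so the figured bass is 65.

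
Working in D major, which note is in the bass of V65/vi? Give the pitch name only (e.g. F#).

A#

The applied chord V65/vi is rooted on F#: F#-A#-C#-E.
The figure 65 means first inversion — the third is in the bass.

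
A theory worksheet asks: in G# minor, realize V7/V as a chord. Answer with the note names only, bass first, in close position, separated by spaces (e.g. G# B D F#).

A# C## E# G#

The slash means an applied dominant: we want the dominant of V. In G# minor, V is D# major, and its dominant is built on A#.
Building a dominant seventh chord on A# gives A#-C##-E#-G#.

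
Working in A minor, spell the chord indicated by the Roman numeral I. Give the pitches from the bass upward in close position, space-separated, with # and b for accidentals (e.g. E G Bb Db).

A C# E

Scale degree 1 in A minor is A; here the chord built on it is altered to a major triad. I is the major tonic (Picardy third), borrowed from the parallel major.
So the chord is A-C#-E, a major triad.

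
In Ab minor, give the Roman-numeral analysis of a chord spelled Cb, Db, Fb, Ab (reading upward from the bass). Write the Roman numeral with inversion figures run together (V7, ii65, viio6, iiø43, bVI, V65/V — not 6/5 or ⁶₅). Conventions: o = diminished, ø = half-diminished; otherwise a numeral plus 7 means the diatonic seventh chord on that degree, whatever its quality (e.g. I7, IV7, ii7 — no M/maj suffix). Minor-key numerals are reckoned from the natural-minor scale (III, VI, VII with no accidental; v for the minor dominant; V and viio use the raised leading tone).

iv42

Stacked in thirds the chord is Db-Fb-Ab-Cb: a minor seventh chord on Db.
In Ab minor, Db is the subdominant; the diatonic minor seventh chord there is iv7.
With Cb in the bass the chord is in third inversion, so the figured bass is 42.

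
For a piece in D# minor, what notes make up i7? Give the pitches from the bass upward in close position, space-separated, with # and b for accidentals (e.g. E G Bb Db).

The numeral's case and figure indicate a minor seventh chord. In D# minor its root, the tonic, is D#.
That chord is spelled D#-F#-A#-C#.

D# F# A# C#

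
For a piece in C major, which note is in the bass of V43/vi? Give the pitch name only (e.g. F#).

B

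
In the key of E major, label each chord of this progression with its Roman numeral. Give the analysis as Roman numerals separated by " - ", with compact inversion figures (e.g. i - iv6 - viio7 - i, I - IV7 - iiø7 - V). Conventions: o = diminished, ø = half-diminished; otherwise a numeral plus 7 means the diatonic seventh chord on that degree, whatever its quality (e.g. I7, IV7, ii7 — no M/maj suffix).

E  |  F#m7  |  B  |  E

E has root E, degree 1 in E major, so I.
F#m7: root F# is the supertonic; minor seventh chord there is ii7.
B has root B, degree 5 in E major, so V.
E: major triad on E = scale degree 1 → I.

I - ii7 - V - I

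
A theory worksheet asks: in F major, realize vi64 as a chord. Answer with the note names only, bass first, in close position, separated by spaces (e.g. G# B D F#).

In F major, scale degree 6 is D, and the diatonic chord built there is a minor triad.
Stacking thirds from D gives D-F-A.
With the 64 figure the chord is in second inversion; from the bass A upward in close position it reads A-D-F.

A D F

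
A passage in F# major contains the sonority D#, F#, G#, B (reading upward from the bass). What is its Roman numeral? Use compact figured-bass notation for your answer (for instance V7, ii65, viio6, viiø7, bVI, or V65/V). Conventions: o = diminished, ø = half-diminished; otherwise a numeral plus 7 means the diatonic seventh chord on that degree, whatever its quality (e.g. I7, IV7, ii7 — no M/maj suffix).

ii43

Stacked in thirds the chord is G#-B-D#-F#: a minor seventh chord on G#.
In F# major, G# is the supertonic; the diatonic minor seventh chord there is ii7.
With D# in the bass the chord is in second inversion, so the figured bass is 43.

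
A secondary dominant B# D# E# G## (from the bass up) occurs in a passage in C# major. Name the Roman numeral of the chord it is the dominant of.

vi

The chord is a dominant seventh chord on E#.
A dominant resolves down a perfect fifth: E# → A#. In C# major, A# is scale degree 6, i.e. vi.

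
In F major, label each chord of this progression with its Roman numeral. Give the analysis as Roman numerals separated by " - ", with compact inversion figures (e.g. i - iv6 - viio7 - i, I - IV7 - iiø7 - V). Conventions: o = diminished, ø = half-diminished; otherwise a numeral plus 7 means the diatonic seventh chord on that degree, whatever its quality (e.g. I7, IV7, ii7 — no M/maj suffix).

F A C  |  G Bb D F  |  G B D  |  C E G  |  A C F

F-A-C has root F, degree 1 in F major, so I.
G-Bb-D-F has root G, degree 2 in F major, so ii7.
G-B-D: chromatic; G is V of V, so V/V.
C-E-G: major triad on C = scale degree 5 → V.
A-C-F has root F, degree 1 in F major, so I6.

I - ii7 - V/V - V - I6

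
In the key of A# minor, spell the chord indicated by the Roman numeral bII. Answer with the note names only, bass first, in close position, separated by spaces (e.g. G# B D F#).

Scale degree 2 in A# minor is B#; lowering it a half step gives B. bII is the Neapolitan chord — a major triad on the lowered second degree.
So the chord is B-D#-F#, a major triad.

B D# F#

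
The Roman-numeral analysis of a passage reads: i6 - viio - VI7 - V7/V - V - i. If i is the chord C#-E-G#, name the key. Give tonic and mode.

C# minor

i is given as C#-E-G# — a minor triad with root C#.
If C# is scale degree 1 and the mode makes that degree carry a minor triad, the tonic is C# and the mode is minor.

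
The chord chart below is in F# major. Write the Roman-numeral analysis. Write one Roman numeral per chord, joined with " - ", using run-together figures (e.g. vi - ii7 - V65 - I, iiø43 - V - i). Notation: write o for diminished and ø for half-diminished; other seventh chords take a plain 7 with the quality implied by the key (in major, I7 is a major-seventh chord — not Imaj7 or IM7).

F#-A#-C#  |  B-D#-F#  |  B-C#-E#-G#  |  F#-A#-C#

F#-A#-C# has root F#, degree 1 in F# major, so I.
B-D#-F#: major triad on B = scale degree 4 → IV.
B-C#-E#-G#: root C# is the dominant; dominant seventh chord there is V42.
F#-A#-C# has root F#, degree 1 in F# major, so I.

I - IV - V42 - I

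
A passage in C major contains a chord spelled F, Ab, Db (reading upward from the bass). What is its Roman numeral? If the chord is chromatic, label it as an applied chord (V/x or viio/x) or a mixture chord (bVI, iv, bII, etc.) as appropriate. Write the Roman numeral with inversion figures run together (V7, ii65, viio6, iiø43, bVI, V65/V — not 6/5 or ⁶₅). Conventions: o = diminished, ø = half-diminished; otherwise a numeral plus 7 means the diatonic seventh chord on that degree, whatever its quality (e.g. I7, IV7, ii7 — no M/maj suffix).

bII6

The pitches Db-F-Ab form a major triad rooted on Db.
Db is the lowered second degree of C major (diatonic 2 would be D). This is the Neapolitan sixth — a major triad on the lowered second degree, here in its customary first inversion.
With F in the bass the chord is in first inversion, so the figured bass is 6.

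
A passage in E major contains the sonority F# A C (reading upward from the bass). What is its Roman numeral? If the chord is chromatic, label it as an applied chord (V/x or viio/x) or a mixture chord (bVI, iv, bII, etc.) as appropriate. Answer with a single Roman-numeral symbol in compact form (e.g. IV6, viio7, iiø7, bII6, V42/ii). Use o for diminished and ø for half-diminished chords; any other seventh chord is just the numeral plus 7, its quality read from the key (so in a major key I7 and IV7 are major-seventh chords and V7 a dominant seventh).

The pitches F#-A-C form a diminished triad rooted on F#.
F# is the second degree of E major. This is the diminished supertonic triad, borrowed from the parallel minor.

iio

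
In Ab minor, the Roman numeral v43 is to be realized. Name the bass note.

v in Ab minor has root Eb; the chord is Eb-Gb-Bb-Db.
The figure 43 means second inversion — the fifth is in the bass.

Bb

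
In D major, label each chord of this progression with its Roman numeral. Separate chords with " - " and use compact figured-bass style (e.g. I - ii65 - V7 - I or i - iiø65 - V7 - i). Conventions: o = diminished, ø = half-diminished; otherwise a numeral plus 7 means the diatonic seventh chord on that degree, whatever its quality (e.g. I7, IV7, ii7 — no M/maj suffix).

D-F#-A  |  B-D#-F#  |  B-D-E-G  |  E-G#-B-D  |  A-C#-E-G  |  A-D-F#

I - V/ii - ii43 - V7/V - V7 - I64

D-F#-A: root D is the tonic; major triad there is I.
B-D#-F# is the secondary dominant of ii (major triad on B): V/ii.
B-D-E-G has root E, degree 2 in D major, so ii43.
E-G#-B-D: a dominant seventh chord on E, the applied dominant of V → V7/V.
A-C#-E-G: dominant seventh chord on A = scale degree 5 → V7.
A-D-F#: root D is the tonic; major triad there is I64.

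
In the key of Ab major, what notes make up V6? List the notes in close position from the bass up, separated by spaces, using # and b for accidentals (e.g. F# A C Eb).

In Ab major, scale degree 5 is Eb, and the diatonic chord built there is a major triad.
That chord is spelled Eb-G-Bb.
The figured bass 6 indicates first inversion, placing the third (G) in the bass: G-Bb-Eb.

G Bb Eb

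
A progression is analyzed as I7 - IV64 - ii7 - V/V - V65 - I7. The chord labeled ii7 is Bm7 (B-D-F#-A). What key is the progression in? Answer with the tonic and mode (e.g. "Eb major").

A major

ii7 is given as B-D-F#-A — a minor seventh chord with root B.
Counting down one scale step from B places the tonic on A; a minor seventh chord on degree 2 is diatonic only in major.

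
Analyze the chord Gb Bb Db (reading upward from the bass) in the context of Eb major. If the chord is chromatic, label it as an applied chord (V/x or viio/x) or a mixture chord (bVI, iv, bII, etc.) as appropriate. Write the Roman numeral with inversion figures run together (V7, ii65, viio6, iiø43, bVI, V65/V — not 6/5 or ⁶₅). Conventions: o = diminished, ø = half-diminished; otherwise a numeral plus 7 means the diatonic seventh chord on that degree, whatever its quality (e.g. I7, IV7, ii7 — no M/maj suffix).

bIII

Stacked in thirds the chord is Gb-Bb-Db: a major triad on Gb.
Gb is the lowered third degree of Eb major (diatonic 3 would be G). This is a major triad on the lowered third degree, borrowed from the parallel minor.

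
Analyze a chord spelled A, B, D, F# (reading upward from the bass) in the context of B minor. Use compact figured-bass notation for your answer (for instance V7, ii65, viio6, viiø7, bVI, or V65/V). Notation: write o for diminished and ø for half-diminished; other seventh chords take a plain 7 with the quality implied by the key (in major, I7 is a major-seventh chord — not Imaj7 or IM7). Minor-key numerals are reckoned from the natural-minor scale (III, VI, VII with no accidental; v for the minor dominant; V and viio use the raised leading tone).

Stacked in thirds the chord is B-D-F#-A: a minor seventh chord on B.
In B minor, B is the tonic; the diatonic minor seventh chord there is i7.
With A in the bass the chord is in third inversion, so the figured bass is 42.

i42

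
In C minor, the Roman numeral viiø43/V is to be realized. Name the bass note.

The applied chord viiø43/V is rooted on F#: F#-A-C-E.
The figure 43 means second inversion — the fifth is in the bass.

C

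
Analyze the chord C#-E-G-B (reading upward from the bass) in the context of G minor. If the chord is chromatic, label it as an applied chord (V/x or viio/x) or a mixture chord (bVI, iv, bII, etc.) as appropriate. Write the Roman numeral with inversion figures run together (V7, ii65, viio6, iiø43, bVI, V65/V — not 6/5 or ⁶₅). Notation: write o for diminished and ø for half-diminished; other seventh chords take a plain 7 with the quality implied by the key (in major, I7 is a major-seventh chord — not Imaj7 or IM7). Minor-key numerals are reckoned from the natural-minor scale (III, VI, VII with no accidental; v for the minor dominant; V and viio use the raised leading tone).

viiø7/V

The pitches C#-E-G-B form a half-diminished seventh chord rooted on C#.
C# sits a half step below D (V in G minor); a diminished chord there is the applied leading-tone chord of V.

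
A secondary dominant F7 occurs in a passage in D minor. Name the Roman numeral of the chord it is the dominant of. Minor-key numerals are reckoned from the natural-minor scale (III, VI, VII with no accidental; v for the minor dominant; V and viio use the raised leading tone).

The chord is a dominant seventh chord on F.
A dominant resolves down a perfect fifth: F → Bb. In D minor, Bb is scale degree 6, i.e. VI.

VI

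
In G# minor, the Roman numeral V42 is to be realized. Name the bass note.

C#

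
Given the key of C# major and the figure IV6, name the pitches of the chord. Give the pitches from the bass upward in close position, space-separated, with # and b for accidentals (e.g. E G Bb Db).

In C# major, scale degree 4 is F#, and the diatonic chord built there is a major triad.
That chord is spelled F#-A#-C#.
The figured bass 6 indicates first inversion, placing the third (A#) in the bass: A#-C#-F#.

A# C# F#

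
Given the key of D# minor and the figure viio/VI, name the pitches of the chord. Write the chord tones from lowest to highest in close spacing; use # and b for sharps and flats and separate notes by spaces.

A# C# E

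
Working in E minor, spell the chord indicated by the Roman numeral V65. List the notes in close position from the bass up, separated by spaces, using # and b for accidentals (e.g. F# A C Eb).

D# F# A B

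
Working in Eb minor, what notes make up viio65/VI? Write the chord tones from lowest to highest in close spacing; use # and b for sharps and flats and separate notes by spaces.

The slash marks an applied leading-tone chord: viio of VI. In Eb minor, VI is Cb, so the leading tone to it is Bb, a half step below.
Building a fully diminished seventh chord on Bb gives Bb-Db-Fb-Abb.
The figured bass 65 indicates first inversion, placing the third (Db) in the bass: Db-Fb-Abb-Bb.

Db Fb Abb Bb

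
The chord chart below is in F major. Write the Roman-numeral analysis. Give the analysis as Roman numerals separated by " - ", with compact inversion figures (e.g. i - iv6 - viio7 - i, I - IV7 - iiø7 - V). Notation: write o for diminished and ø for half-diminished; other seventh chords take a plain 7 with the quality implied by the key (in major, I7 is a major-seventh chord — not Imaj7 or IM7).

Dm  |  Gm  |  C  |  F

vi - ii - V - I

Dm: minor triad on D = scale degree 6 → vi.
Gm: minor triad on G = scale degree 2 → ii.
C: root C is the dominant; major triad there is V.
F has root F, degree 1 in F major, so I.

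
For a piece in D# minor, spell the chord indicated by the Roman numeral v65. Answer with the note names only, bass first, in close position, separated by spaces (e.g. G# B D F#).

C# E# G# A#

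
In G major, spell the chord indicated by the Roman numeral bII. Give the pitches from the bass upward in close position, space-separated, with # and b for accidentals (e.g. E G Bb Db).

Scale degree 2 in G major is A; lowering it a half step gives Ab. bII is the Neapolitan chord — a major triad on the lowered second degree.
So the chord is Ab-C-Eb, a major triad.

Ab C Eb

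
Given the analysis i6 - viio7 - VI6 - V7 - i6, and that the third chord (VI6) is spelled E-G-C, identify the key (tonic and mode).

E minor

VI6 is given as E-G-C — a major triad with root C.
Counting down 5 scale steps from C places the tonic on E; a major triad on degree 6 is diatonic only in minor.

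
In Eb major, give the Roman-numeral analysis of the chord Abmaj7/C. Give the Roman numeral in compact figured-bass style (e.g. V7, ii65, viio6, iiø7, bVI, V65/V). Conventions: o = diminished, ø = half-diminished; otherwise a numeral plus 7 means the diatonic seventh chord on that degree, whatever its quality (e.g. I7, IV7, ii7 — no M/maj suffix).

Stacked in thirds the chord is Ab-C-Eb-G: a major seventh chord on Ab.
In Eb major, Ab is the subdominant; the diatonic major seventh chord there is IV7.
With C in the bass the chord is in first inversion, so the figured bass is 65.

IV65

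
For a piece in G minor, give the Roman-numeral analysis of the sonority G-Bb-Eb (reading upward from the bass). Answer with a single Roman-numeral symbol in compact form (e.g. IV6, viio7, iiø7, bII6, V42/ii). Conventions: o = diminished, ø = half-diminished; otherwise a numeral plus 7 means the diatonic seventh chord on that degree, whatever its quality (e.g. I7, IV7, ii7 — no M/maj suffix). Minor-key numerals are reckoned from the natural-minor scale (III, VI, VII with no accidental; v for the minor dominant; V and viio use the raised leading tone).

Stacked in thirds the chord is Eb-G-Bb: a major triad on Eb.
Eb is scale degree 6 in G minor, and a major triad on that degree is written VI.
With G in the bass the chord is in first inversion, so the figured bass is 6.

VI6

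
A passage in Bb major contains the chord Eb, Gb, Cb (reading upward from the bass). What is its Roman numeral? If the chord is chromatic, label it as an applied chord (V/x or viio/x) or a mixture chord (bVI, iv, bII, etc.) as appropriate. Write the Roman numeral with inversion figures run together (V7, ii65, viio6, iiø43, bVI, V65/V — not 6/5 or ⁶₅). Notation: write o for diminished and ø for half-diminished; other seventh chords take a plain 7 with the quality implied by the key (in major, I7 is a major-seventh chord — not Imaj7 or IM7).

Stacked in thirds the chord is Cb-Eb-Gb: a major triad on Cb.
Cb is the lowered second degree of Bb major (diatonic 2 would be C). This is the Neapolitan sixth — a major triad on the lowered second degree, here in its customary first inversion.
With Eb in the bass the chord is in first inversion, so the figured bass is 6.

bII6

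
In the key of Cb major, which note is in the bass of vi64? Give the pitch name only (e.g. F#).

Eb

vi in Cb major has root Ab; the chord is Ab-Cb-Eb.
The figure 64 means second inversion — the fifth is in the bass.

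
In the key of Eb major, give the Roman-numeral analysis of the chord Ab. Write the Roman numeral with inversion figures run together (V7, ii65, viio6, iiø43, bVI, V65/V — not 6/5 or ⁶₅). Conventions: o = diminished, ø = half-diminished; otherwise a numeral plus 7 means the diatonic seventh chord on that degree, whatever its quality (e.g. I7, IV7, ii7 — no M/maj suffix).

IV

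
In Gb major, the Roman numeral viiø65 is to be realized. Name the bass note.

viiø in Gb major has root F; the chord is F-Ab-Cb-Eb.
The figure 65 means first inversion — the third is in the bass.

Ab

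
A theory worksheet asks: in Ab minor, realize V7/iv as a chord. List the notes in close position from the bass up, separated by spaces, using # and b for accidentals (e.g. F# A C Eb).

V7/iv is a secondary dominant — the dominant seventh of iv. iv in Ab minor is Db, so the applied chord's root is Ab, a perfect fifth above.
Building a dominant seventh chord on Ab gives Ab-C-Eb-Gb.

Ab C Eb Gb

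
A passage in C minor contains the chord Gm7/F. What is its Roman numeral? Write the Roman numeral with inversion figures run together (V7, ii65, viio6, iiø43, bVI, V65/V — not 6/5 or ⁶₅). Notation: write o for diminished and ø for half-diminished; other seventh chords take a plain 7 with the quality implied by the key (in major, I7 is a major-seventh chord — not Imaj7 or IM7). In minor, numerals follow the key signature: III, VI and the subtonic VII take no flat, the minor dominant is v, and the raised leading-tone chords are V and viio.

Stacked in thirds the chord is G-Bb-D-F: a minor seventh chord on G.
In C minor, G is the dominant; the diatonic minor seventh chord there is v7.
With F in the bass the chord is in third inversion, so the figured bass is 42.

v42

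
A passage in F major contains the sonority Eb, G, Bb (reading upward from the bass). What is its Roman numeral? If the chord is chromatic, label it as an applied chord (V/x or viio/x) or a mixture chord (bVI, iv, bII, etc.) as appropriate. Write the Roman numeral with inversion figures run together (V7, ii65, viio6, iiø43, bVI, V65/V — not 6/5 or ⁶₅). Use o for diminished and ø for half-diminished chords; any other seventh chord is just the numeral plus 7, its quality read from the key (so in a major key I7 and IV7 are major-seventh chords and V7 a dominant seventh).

bVII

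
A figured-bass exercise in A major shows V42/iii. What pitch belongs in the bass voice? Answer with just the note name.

F#

The applied chord V42/iii is rooted on G#: G#-B#-D#-F#.
The figure 42 means third inversion — the seventh is in the bass.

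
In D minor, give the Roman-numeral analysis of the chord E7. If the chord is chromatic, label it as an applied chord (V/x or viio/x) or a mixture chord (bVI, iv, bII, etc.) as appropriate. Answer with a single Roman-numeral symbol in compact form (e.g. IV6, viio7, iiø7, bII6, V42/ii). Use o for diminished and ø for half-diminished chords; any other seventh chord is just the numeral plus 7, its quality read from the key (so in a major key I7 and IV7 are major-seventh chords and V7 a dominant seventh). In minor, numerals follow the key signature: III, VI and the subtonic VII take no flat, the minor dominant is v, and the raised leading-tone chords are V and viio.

V7/V

Stacked in thirds the chord is E-G#-B-D: a dominant seventh chord on E.
E is not a diatonic chord root with this quality in D minor, but it lies a perfect fifth above A (V), so the chord functions as an applied dominant of V.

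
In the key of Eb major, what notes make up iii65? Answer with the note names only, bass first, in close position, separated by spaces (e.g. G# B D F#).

Bb D F G

In Eb major, the mediant is G, and the diatonic chord built there is a minor seventh chord.
That chord is spelled G-Bb-D-F.
The figured bass 65 indicates first inversion, placing the third (Bb) in the bass: Bb-D-F-G.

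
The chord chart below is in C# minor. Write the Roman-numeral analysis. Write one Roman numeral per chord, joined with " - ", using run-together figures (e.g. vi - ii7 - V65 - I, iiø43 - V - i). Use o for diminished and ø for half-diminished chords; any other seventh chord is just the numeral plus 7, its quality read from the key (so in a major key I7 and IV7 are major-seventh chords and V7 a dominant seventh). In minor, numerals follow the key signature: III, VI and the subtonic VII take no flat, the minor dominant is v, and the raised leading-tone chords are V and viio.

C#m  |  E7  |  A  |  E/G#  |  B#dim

C#m: minor triad on C# = scale degree 1 → i.
E7 is the secondary dominant of VI (dominant seventh chord on E): V7/VI.
A: major triad on A = scale degree 6 → VI.
E/G# has root E, degree 3 in C# minor, so III6.
B#dim has root B#, degree 7 in C# minor, so viio.

i - V7/VI - VI - III6 - viio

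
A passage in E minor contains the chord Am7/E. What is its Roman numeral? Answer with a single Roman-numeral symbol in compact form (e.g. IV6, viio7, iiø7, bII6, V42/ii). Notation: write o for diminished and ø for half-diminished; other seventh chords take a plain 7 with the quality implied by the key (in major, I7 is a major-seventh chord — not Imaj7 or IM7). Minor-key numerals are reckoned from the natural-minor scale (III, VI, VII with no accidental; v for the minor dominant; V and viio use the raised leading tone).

iv43

Stacked in thirds the chord is A-C-E-G: a minor seventh chord on A.
A is scale degree 4 in E minor, and a minor seventh chord on that degree is written iv7.
With E in the bass the chord is in second inversion, so the figured bass is 43.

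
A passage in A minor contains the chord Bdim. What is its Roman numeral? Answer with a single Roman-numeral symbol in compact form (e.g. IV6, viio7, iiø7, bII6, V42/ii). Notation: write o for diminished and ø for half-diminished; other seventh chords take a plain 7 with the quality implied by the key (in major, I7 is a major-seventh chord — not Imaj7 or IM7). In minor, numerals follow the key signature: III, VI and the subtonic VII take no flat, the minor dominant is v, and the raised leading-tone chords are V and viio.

iio

Stacked in thirds the chord is B-D-F: a diminished triad on B.
In A minor, B is the supertonic; the diatonic diminished triad there is iio.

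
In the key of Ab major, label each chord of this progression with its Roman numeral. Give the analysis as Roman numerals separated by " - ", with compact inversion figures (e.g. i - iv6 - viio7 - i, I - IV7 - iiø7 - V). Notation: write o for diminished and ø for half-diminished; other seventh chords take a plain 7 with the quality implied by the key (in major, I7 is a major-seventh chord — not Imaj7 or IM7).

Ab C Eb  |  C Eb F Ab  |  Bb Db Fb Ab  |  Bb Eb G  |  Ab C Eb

Ab-C-Eb has root Ab, degree 1 in Ab major, so I.
C-Eb-F-Ab: minor seventh chord on F = scale degree 6 → vi43.
Bb-Db-Fb-Ab: Bb with this quality isn't in the key; it's iiø7, borrowed from the parallel minor.
Bb-Eb-G: major triad on Eb = scale degree 5 → V64.
Ab-C-Eb: major triad on Ab = scale degree 1 → I.

I - vi43 - iiø7 - V64 - I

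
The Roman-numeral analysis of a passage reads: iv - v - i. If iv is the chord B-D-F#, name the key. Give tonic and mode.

F# minor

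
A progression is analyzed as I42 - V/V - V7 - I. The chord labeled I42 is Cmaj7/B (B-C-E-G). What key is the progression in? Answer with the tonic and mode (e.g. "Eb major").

C major

The chord Cmaj7/B is a major seventh chord rooted on C; its label is I42.
If C is scale degree 1 and the mode makes that degree carry a major seventh chord, the tonic is C and the mode is major.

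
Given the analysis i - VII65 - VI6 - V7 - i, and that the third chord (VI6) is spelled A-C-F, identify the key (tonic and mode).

A minor

The anchor chord is a major triad on F, labeled VI6.
If F is scale degree 6 and the mode makes that degree carry a major triad, the tonic is A and the mode is minor.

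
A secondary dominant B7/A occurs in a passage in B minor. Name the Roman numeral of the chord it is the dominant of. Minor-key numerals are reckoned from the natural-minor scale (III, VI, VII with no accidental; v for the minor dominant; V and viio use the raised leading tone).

iv

The chord is a dominant seventh chord on B.
A dominant resolves down a perfect fifth: B → E. In B minor, E is scale degree 4, i.e. iv.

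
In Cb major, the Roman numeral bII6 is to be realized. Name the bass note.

bII in Cb major has root Dbb; the chord is Dbb-Fb-Abb.
The figure 6 means first inversion — the third is in the bass.

Fb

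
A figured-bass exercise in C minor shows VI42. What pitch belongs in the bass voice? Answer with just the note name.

VI in C minor has root Ab; the chord is Ab-C-Eb-G.
The figure 42 means third inversion — the seventh is in the bass.

G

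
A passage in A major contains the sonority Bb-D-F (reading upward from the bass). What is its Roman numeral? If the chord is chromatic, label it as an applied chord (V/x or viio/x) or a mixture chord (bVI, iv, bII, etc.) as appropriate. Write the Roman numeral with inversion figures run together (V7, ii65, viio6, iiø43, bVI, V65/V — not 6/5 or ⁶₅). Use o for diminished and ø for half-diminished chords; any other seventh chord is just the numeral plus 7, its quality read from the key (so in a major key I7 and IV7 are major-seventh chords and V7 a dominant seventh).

Stacked in thirds the chord is Bb-D-F: a major triad on Bb.
Bb is the lowered second degree of A major (diatonic 2 would be B). This is the Neapolitan chord — a major triad on the lowered second degree.

bII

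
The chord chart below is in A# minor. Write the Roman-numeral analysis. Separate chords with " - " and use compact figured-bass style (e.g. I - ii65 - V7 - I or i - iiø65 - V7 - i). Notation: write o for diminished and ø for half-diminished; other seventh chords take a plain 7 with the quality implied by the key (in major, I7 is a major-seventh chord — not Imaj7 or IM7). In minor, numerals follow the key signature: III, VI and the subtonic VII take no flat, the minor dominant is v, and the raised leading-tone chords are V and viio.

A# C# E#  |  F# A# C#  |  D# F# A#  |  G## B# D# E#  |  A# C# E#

i - VI - iv - V65 - i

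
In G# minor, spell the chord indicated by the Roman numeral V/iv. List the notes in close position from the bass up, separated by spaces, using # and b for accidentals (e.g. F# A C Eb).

The slash means an applied dominant: we want the dominant of iv. In G# minor, iv is C# minor, and its dominant is built on G#.
Building a major triad on G# gives G#-B#-D#.

G# B# D#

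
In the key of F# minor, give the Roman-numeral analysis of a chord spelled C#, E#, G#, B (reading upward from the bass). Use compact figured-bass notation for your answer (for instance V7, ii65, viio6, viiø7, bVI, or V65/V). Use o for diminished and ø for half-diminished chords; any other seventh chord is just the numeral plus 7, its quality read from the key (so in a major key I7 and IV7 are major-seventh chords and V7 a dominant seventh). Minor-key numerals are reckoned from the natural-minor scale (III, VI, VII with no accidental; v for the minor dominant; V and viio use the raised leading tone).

Stacked in thirds the chord is C#-E#-G#-B: a dominant seventh chord on C#.
C# is scale degree 5 in F# minor, and a dominant seventh chord on that degree is written V7.

V7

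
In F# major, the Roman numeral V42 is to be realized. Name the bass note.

V in F# major has root C#; the chord is C#-E#-G#-B.
The figure 42 means third inversion — the seventh is in the bass.

B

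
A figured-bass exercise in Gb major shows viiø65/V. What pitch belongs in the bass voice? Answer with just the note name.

Eb

The applied chord viiø65/V is rooted on C: C-Eb-Gb-Bb.
The figure 65 means first inversion — the third is in the bass.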